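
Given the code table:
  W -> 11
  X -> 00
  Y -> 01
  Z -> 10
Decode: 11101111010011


Decoding:
11 -> W
10 -> Z
11 -> W
11 -> W
01 -> Y
00 -> X
11 -> W


Result: WZWWYXW


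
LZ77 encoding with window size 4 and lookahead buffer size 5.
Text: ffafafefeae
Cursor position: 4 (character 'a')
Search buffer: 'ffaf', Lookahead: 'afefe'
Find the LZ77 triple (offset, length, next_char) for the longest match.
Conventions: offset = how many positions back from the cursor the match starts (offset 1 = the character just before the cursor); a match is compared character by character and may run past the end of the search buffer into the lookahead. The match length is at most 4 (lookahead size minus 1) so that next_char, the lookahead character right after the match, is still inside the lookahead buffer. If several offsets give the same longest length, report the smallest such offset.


Try each offset into the search buffer:
  offset=1 (pos 3, char 'f'): match length 0
  offset=2 (pos 2, char 'a'): match length 2
  offset=3 (pos 1, char 'f'): match length 0
  offset=4 (pos 0, char 'f'): match length 0
Longest match has length 2 at offset 2.
next_char = character at position 4 + 2 = 6 -> 'e'

Best match: offset=2, length=2 (matching 'af' starting at position 2)
LZ77 triple: (2, 2, 'e')


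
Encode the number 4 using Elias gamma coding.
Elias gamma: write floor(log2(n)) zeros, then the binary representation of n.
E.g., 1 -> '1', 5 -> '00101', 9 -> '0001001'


num_bits = floor(log2(4)) + 1 = 3
leading_zeros = num_bits - 1 = 2
binary(4) = 100

Elias gamma(4) = '00' + '100' = 00100 (5 bits)


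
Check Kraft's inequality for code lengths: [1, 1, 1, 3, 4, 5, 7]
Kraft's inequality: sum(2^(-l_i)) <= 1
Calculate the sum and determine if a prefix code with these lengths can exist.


Sum = 2^(-1) + 2^(-1) + 2^(-1) + 2^(-3) + 2^(-4) + 2^(-5) + 2^(-7)
    = 0.5 + 0.5 + 0.5 + 0.125 + 0.0625 + 0.03125 + 0.0078125
    = 221/128 = 1.7265625
Since 1.7265625 > 1, Kraft's inequality is NOT satisfied.
A prefix code with these lengths CANNOT exist.

Kraft sum = 1.7265625. Not satisfied.


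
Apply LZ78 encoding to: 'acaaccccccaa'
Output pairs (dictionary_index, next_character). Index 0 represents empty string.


LZ78 encoding steps:
Dictionary: {0: ''}
Step 1: w='' (idx 0), next='a' -> output (0, 'a'), add 'a' as idx 1
Step 2: w='' (idx 0), next='c' -> output (0, 'c'), add 'c' as idx 2
Step 3: w='a' (idx 1), next='a' -> output (1, 'a'), add 'aa' as idx 3
Step 4: w='c' (idx 2), next='c' -> output (2, 'c'), add 'cc' as idx 4
Step 5: w='cc' (idx 4), next='c' -> output (4, 'c'), add 'ccc' as idx 5
Step 6: w='c' (idx 2), next='a' -> output (2, 'a'), add 'ca' as idx 6
Step 7: w='a' (idx 1), end of input -> output (1, '')


Encoded: [(0, 'a'), (0, 'c'), (1, 'a'), (2, 'c'), (4, 'c'), (2, 'a'), (1, '')]


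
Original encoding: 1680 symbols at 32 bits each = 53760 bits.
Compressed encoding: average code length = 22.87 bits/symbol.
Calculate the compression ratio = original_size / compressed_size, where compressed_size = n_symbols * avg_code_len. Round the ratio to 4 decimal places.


original_size = n_symbols * orig_bits = 1680 * 32 = 53760 bits
compressed_size = n_symbols * avg_code_len = 1680 * 22.87 = 38421.6 bits
ratio = original_size / compressed_size = 53760 / 38421.6 = 1.3992

Compression ratio = 1.3992


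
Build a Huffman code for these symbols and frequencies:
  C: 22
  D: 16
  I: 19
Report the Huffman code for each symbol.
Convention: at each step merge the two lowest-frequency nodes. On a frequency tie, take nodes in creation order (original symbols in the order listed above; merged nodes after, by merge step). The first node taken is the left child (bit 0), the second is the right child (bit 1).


Huffman tree construction:
Step 1: Merge D(16) + I(19) = 35
Step 2: Merge C(22) + (D+I)(35) = 57
Read each symbol's code off the tree from the root (left child = 0, right child = 1).

Codes:
  C: 0 (length 1)
  D: 10 (length 2)
  I: 11 (length 2)
Average code length: 92/57 = 1.6140 bits/symbol


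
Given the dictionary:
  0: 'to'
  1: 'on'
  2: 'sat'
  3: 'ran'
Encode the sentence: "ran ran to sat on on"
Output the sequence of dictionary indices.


Look up each word in the dictionary:
  'ran' -> 3
  'ran' -> 3
  'to' -> 0
  'sat' -> 2
  'on' -> 1
  'on' -> 1

Encoded: [3, 3, 0, 2, 1, 1]


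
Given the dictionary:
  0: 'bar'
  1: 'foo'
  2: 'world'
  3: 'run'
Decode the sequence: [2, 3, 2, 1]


Look up each index in the dictionary:
  2 -> 'world'
  3 -> 'run'
  2 -> 'world'
  1 -> 'foo'

Decoded: "world run world foo"


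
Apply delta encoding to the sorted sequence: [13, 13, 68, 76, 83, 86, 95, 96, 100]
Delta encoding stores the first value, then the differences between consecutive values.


First value: 13
Deltas:
  13 - 13 = 0
  68 - 13 = 55
  76 - 68 = 8
  83 - 76 = 7
  86 - 83 = 3
  95 - 86 = 9
  96 - 95 = 1
  100 - 96 = 4


Delta encoded: [13, 0, 55, 8, 7, 3, 9, 1, 4]


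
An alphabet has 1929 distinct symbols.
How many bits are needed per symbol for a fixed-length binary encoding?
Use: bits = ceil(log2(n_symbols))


log2(1929) = 10.9136
Bracket: 2^10 = 1024 < 1929 <= 2^11 = 2048
So ceil(log2(1929)) = 11

bits = ceil(log2(1929)) = ceil(10.9136) = 11 bits


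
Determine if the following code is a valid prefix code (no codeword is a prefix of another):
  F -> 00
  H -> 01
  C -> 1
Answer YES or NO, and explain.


Checking each pair (does one codeword prefix another?):
  F='00' vs H='01': no prefix
  F='00' vs C='1': no prefix
  H='01' vs F='00': no prefix
  H='01' vs C='1': no prefix
  C='1' vs F='00': no prefix
  C='1' vs H='01': no prefix
No violation found over all pairs.

YES -- this is a valid prefix code. No codeword is a prefix of any other codeword.


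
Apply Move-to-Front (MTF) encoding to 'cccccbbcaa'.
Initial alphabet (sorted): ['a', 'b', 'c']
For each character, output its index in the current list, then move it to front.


MTF encoding:
'c': index 2 in ['a', 'b', 'c'] -> ['c', 'a', 'b']
'c': index 0 in ['c', 'a', 'b'] -> ['c', 'a', 'b']
'c': index 0 in ['c', 'a', 'b'] -> ['c', 'a', 'b']
'c': index 0 in ['c', 'a', 'b'] -> ['c', 'a', 'b']
'c': index 0 in ['c', 'a', 'b'] -> ['c', 'a', 'b']
'b': index 2 in ['c', 'a', 'b'] -> ['b', 'c', 'a']
'b': index 0 in ['b', 'c', 'a'] -> ['b', 'c', 'a']
'c': index 1 in ['b', 'c', 'a'] -> ['c', 'b', 'a']
'a': index 2 in ['c', 'b', 'a'] -> ['a', 'c', 'b']
'a': index 0 in ['a', 'c', 'b'] -> ['a', 'c', 'b']


Output: [2, 0, 0, 0, 0, 2, 0, 1, 2, 0]


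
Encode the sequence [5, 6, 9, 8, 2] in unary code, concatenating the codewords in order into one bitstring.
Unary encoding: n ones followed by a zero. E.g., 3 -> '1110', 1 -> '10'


Encode each number as n ones followed by a terminating 0:
  5 -> 111110 (6 bits)
  6 -> 1111110 (7 bits)
  9 -> 1111111110 (10 bits)
  8 -> 111111110 (9 bits)
  2 -> 110 (3 bits)
Total length = 6 + 7 + 10 + 9 + 3 = 35 bits.

Unary([5, 6, 9, 8, 2]) = 11111011111101111111110111111110110 (35 bits)


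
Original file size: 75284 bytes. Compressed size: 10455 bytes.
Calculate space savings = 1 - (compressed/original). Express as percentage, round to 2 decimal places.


ratio = compressed/original = 10455/75284 = 0.138874
savings = 1 - ratio = 1 - 0.138874 = 0.861126
as a percentage: 0.861126 * 100 = 86.11%

Space savings = 1 - 10455/75284 = 86.11%


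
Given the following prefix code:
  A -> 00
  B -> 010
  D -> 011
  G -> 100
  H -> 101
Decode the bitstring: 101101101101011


Decoding step by step:
Bits 101 -> H
Bits 101 -> H
Bits 101 -> H
Bits 101 -> H
Bits 011 -> D


Decoded message: HHHHD


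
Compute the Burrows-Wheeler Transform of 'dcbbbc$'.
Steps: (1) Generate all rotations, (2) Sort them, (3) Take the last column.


Rotations (sorted):
  0: $dcbbbc -> last char: c
  1: bbbc$dc -> last char: c
  2: bbc$dcb -> last char: b
  3: bc$dcbb -> last char: b
  4: c$dcbbb -> last char: b
  5: cbbbc$d -> last char: d
  6: dcbbbc$ -> last char: $


BWT = ccbbbd$


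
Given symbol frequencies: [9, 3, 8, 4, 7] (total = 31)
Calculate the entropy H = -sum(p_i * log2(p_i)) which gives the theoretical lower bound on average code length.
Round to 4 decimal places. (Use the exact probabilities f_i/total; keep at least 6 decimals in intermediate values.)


Per-symbol terms -p_i * log2(p_i) with p_i = f_i/31:
  p = 9/31 = 0.290323: log2(p) = -1.784271, -p*log2(p) = 0.518014
  p = 3/31 = 0.096774: log2(p) = -3.369234, -p*log2(p) = 0.326055
  p = 8/31 = 0.258065: log2(p) = -1.954196, -p*log2(p) = 0.504309
  p = 4/31 = 0.129032: log2(p) = -2.954196, -p*log2(p) = 0.381187
  p = 7/31 = 0.225806: log2(p) = -2.146841, -p*log2(p) = 0.484771
H = 0.518014 + 0.326055 + 0.504309 + 0.381187 + 0.484771 = 2.214336

H = 2.2143 bits/symbol


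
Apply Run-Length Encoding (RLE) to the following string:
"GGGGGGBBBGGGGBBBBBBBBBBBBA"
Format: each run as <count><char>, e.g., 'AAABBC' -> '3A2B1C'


Scanning runs left to right:
  i=0: run of 'G' x 6 -> '6G'
  i=6: run of 'B' x 3 -> '3B'
  i=9: run of 'G' x 4 -> '4G'
  i=13: run of 'B' x 12 -> '12B'
  i=25: run of 'A' x 1 -> '1A'

RLE = 6G3B4G12B1A


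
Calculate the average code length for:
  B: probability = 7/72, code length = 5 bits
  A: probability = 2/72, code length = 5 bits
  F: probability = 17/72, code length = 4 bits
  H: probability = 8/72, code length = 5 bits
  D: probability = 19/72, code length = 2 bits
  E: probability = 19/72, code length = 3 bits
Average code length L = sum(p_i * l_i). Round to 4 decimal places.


Weighted contributions p_i * l_i:
  B: (7/72) * 5 = 35/72
  A: (2/72) * 5 = 10/72
  F: (17/72) * 4 = 68/72
  H: (8/72) * 5 = 40/72
  D: (19/72) * 2 = 38/72
  E: (19/72) * 3 = 57/72
Sum = (35 + 10 + 68 + 40 + 38 + 57)/72 = 248/72

L = 248/72 = 3.4444 bits/symbol


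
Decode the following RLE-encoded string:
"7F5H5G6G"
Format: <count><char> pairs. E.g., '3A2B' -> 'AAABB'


Expanding each <count><char> pair:
  7F -> 'FFFFFFF'
  5H -> 'HHHHH'
  5G -> 'GGGGG'
  6G -> 'GGGGGG'

Decoded = FFFFFFFHHHHHGGGGGGGGGGG


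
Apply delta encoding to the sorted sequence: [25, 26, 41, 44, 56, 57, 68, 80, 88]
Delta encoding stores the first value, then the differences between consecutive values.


First value: 25
Deltas:
  26 - 25 = 1
  41 - 26 = 15
  44 - 41 = 3
  56 - 44 = 12
  57 - 56 = 1
  68 - 57 = 11
  80 - 68 = 12
  88 - 80 = 8


Delta encoded: [25, 1, 15, 3, 12, 1, 11, 12, 8]


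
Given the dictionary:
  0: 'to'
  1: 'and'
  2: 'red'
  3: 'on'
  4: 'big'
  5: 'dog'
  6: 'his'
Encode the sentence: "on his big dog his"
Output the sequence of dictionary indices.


Look up each word in the dictionary:
  'on' -> 3
  'his' -> 6
  'big' -> 4
  'dog' -> 5
  'his' -> 6

Encoded: [3, 6, 4, 5, 6]


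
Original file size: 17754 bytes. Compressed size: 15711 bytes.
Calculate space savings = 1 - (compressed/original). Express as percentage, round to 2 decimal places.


ratio = compressed/original = 15711/17754 = 0.884927
savings = 1 - ratio = 1 - 0.884927 = 0.115073
as a percentage: 0.115073 * 100 = 11.51%

Space savings = 1 - 15711/17754 = 11.51%


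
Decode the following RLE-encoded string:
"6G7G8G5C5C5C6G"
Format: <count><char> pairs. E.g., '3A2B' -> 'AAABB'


Expanding each <count><char> pair:
  6G -> 'GGGGGG'
  7G -> 'GGGGGGG'
  8G -> 'GGGGGGGG'
  5C -> 'CCCCC'
  5C -> 'CCCCC'
  5C -> 'CCCCC'
  6G -> 'GGGGGG'

Decoded = GGGGGGGGGGGGGGGGGGGGGCCCCCCCCCCCCCCCGGGGGG


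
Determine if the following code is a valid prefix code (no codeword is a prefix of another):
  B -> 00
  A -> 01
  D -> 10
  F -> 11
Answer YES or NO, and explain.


Checking each pair (does one codeword prefix another?):
  B='00' vs A='01': no prefix
  B='00' vs D='10': no prefix
  B='00' vs F='11': no prefix
  A='01' vs B='00': no prefix
  A='01' vs D='10': no prefix
  A='01' vs F='11': no prefix
  D='10' vs B='00': no prefix
  D='10' vs A='01': no prefix
  D='10' vs F='11': no prefix
  F='11' vs B='00': no prefix
  F='11' vs A='01': no prefix
  F='11' vs D='10': no prefix
No violation found over all pairs.

YES -- this is a valid prefix code. No codeword is a prefix of any other codeword.


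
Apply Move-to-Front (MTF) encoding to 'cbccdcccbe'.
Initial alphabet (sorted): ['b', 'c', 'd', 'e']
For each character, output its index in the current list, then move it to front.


MTF encoding:
'c': index 1 in ['b', 'c', 'd', 'e'] -> ['c', 'b', 'd', 'e']
'b': index 1 in ['c', 'b', 'd', 'e'] -> ['b', 'c', 'd', 'e']
'c': index 1 in ['b', 'c', 'd', 'e'] -> ['c', 'b', 'd', 'e']
'c': index 0 in ['c', 'b', 'd', 'e'] -> ['c', 'b', 'd', 'e']
'd': index 2 in ['c', 'b', 'd', 'e'] -> ['d', 'c', 'b', 'e']
'c': index 1 in ['d', 'c', 'b', 'e'] -> ['c', 'd', 'b', 'e']
'c': index 0 in ['c', 'd', 'b', 'e'] -> ['c', 'd', 'b', 'e']
'c': index 0 in ['c', 'd', 'b', 'e'] -> ['c', 'd', 'b', 'e']
'b': index 2 in ['c', 'd', 'b', 'e'] -> ['b', 'c', 'd', 'e']
'e': index 3 in ['b', 'c', 'd', 'e'] -> ['e', 'b', 'c', 'd']


Output: [1, 1, 1, 0, 2, 1, 0, 0, 2, 3]


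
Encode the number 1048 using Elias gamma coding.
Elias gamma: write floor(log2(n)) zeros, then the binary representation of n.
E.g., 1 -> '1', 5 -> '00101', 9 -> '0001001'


num_bits = floor(log2(1048)) + 1 = 11
leading_zeros = num_bits - 1 = 10
binary(1048) = 10000011000

Elias gamma(1048) = '0000000000' + '10000011000' = 000000000010000011000 (21 bits)


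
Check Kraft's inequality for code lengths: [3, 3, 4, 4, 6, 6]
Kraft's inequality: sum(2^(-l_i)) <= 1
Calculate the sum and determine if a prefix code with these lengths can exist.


Sum = 2^(-3) + 2^(-3) + 2^(-4) + 2^(-4) + 2^(-6) + 2^(-6)
    = 0.125 + 0.125 + 0.0625 + 0.0625 + 0.015625 + 0.015625
    = 26/64 = 0.40625
Since 0.40625 <= 1, Kraft's inequality IS satisfied.
A prefix code with these lengths CAN exist.

Kraft sum = 0.40625. Satisfied.


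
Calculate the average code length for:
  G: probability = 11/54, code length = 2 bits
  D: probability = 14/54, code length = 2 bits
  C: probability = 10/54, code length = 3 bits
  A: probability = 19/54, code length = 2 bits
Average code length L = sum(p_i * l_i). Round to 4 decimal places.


Weighted contributions p_i * l_i:
  G: (11/54) * 2 = 22/54
  D: (14/54) * 2 = 28/54
  C: (10/54) * 3 = 30/54
  A: (19/54) * 2 = 38/54
Sum = (22 + 28 + 30 + 38)/54 = 118/54

L = 118/54 = 2.1852 bits/symbol


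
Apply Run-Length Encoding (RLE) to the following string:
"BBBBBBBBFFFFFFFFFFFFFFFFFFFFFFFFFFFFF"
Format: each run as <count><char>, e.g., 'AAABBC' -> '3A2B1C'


Scanning runs left to right:
  i=0: run of 'B' x 8 -> '8B'
  i=8: run of 'F' x 29 -> '29F'

RLE = 8B29F


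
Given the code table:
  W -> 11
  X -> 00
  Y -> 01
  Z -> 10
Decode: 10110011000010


Decoding:
10 -> Z
11 -> W
00 -> X
11 -> W
00 -> X
00 -> X
10 -> Z


Result: ZWXWXXZ


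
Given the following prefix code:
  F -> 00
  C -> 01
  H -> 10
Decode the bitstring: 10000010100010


Decoding step by step:
Bits 10 -> H
Bits 00 -> F
Bits 00 -> F
Bits 10 -> H
Bits 10 -> H
Bits 00 -> F
Bits 10 -> H


Decoded message: HFFHHFH


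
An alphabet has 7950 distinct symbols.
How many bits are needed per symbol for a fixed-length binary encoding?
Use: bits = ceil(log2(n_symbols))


log2(7950) = 12.9567
Bracket: 2^12 = 4096 < 7950 <= 2^13 = 8192
So ceil(log2(7950)) = 13

bits = ceil(log2(7950)) = ceil(12.9567) = 13 bits


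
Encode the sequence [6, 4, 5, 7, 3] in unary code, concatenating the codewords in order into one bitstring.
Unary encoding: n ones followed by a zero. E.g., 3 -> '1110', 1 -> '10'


Encode each number as n ones followed by a terminating 0:
  6 -> 1111110 (7 bits)
  4 -> 11110 (5 bits)
  5 -> 111110 (6 bits)
  7 -> 11111110 (8 bits)
  3 -> 1110 (4 bits)
Total length = 7 + 5 + 6 + 8 + 4 = 30 bits.

Unary([6, 4, 5, 7, 3]) = 111111011110111110111111101110 (30 bits)


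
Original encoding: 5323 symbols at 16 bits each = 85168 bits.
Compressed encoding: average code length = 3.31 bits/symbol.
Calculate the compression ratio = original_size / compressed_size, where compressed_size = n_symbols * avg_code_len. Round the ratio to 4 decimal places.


original_size = n_symbols * orig_bits = 5323 * 16 = 85168 bits
compressed_size = n_symbols * avg_code_len = 5323 * 3.31 = 17619.13 bits
ratio = original_size / compressed_size = 85168 / 17619.13 = 4.8338

Compression ratio = 4.8338


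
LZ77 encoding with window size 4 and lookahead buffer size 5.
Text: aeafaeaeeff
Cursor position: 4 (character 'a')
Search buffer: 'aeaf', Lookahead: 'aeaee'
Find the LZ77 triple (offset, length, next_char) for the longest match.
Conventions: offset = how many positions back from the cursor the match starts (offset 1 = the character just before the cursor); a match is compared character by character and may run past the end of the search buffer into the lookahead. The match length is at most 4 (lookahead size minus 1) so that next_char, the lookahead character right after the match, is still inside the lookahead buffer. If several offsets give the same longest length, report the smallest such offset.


Try each offset into the search buffer:
  offset=1 (pos 3, char 'f'): match length 0
  offset=2 (pos 2, char 'a'): match length 1
  offset=3 (pos 1, char 'e'): match length 0
  offset=4 (pos 0, char 'a'): match length 3
Longest match has length 3 at offset 4.
next_char = character at position 4 + 3 = 7 -> 'e'

Best match: offset=4, length=3 (matching 'aea' starting at position 0)
LZ77 triple: (4, 3, 'e')


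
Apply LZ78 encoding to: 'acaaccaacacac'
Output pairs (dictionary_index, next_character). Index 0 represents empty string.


LZ78 encoding steps:
Dictionary: {0: ''}
Step 1: w='' (idx 0), next='a' -> output (0, 'a'), add 'a' as idx 1
Step 2: w='' (idx 0), next='c' -> output (0, 'c'), add 'c' as idx 2
Step 3: w='a' (idx 1), next='a' -> output (1, 'a'), add 'aa' as idx 3
Step 4: w='c' (idx 2), next='c' -> output (2, 'c'), add 'cc' as idx 4
Step 5: w='aa' (idx 3), next='c' -> output (3, 'c'), add 'aac' as idx 5
Step 6: w='a' (idx 1), next='c' -> output (1, 'c'), add 'ac' as idx 6
Step 7: w='ac' (idx 6), end of input -> output (6, '')


Encoded: [(0, 'a'), (0, 'c'), (1, 'a'), (2, 'c'), (3, 'c'), (1, 'c'), (6, '')]


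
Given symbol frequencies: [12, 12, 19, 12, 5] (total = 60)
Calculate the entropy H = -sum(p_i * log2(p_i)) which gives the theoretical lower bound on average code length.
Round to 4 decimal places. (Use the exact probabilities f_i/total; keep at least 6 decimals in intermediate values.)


Per-symbol terms -p_i * log2(p_i) with p_i = f_i/60:
  p = 12/60 = 0.200000: log2(p) = -2.321928, -p*log2(p) = 0.464386
  p = 12/60 = 0.200000: log2(p) = -2.321928, -p*log2(p) = 0.464386
  p = 19/60 = 0.316667: log2(p) = -1.658963, -p*log2(p) = 0.525338
  p = 12/60 = 0.200000: log2(p) = -2.321928, -p*log2(p) = 0.464386
  p = 5/60 = 0.083333: log2(p) = -3.584963, -p*log2(p) = 0.298747
H = 0.464386 + 0.464386 + 0.525338 + 0.464386 + 0.298747 = 2.217243

H = 2.2172 bits/symbol


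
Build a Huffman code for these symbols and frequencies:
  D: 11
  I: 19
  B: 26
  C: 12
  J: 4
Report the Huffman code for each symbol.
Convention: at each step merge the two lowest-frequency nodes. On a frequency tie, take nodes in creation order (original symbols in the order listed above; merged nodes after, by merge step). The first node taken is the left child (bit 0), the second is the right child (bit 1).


Huffman tree construction:
Step 1: Merge J(4) + D(11) = 15
Step 2: Merge C(12) + (J+D)(15) = 27
Step 3: Merge I(19) + B(26) = 45
Step 4: Merge (C+(J+D))(27) + (I+B)(45) = 72
Read each symbol's code off the tree from the root (left child = 0, right child = 1).

Codes:
  D: 011 (length 3)
  I: 10 (length 2)
  B: 11 (length 2)
  C: 00 (length 2)
  J: 010 (length 3)
Average code length: 159/72 = 2.2083 bits/symbol


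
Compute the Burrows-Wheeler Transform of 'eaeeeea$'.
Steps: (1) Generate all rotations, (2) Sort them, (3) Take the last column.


Rotations (sorted):
  0: $eaeeeea -> last char: a
  1: a$eaeeee -> last char: e
  2: aeeeea$e -> last char: e
  3: ea$eaeee -> last char: e
  4: eaeeeea$ -> last char: $
  5: eea$eaee -> last char: e
  6: eeea$eae -> last char: e
  7: eeeea$ea -> last char: a


BWT = aeee$eea


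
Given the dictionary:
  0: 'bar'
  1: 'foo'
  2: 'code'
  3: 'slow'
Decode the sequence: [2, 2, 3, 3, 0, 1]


Look up each index in the dictionary:
  2 -> 'code'
  2 -> 'code'
  3 -> 'slow'
  3 -> 'slow'
  0 -> 'bar'
  1 -> 'foo'

Decoded: "code code slow slow bar foo"


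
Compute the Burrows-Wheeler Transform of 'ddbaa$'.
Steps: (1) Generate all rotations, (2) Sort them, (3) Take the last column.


Rotations (sorted):
  0: $ddbaa -> last char: a
  1: a$ddba -> last char: a
  2: aa$ddb -> last char: b
  3: baa$dd -> last char: d
  4: dbaa$d -> last char: d
  5: ddbaa$ -> last char: $


BWT = aabdd$


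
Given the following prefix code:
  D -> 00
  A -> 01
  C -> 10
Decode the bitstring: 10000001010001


Decoding step by step:
Bits 10 -> C
Bits 00 -> D
Bits 00 -> D
Bits 01 -> A
Bits 01 -> A
Bits 00 -> D
Bits 01 -> A


Decoded message: CDDAADA


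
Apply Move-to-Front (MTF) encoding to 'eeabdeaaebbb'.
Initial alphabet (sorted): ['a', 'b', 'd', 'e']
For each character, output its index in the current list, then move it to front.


MTF encoding:
'e': index 3 in ['a', 'b', 'd', 'e'] -> ['e', 'a', 'b', 'd']
'e': index 0 in ['e', 'a', 'b', 'd'] -> ['e', 'a', 'b', 'd']
'a': index 1 in ['e', 'a', 'b', 'd'] -> ['a', 'e', 'b', 'd']
'b': index 2 in ['a', 'e', 'b', 'd'] -> ['b', 'a', 'e', 'd']
'd': index 3 in ['b', 'a', 'e', 'd'] -> ['d', 'b', 'a', 'e']
'e': index 3 in ['d', 'b', 'a', 'e'] -> ['e', 'd', 'b', 'a']
'a': index 3 in ['e', 'd', 'b', 'a'] -> ['a', 'e', 'd', 'b']
'a': index 0 in ['a', 'e', 'd', 'b'] -> ['a', 'e', 'd', 'b']
'e': index 1 in ['a', 'e', 'd', 'b'] -> ['e', 'a', 'd', 'b']
'b': index 3 in ['e', 'a', 'd', 'b'] -> ['b', 'e', 'a', 'd']
'b': index 0 in ['b', 'e', 'a', 'd'] -> ['b', 'e', 'a', 'd']
'b': index 0 in ['b', 'e', 'a', 'd'] -> ['b', 'e', 'a', 'd']


Output: [3, 0, 1, 2, 3, 3, 3, 0, 1, 3, 0, 0]


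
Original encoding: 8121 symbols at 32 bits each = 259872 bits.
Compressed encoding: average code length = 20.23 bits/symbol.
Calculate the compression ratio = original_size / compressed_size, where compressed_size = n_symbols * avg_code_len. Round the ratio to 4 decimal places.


original_size = n_symbols * orig_bits = 8121 * 32 = 259872 bits
compressed_size = n_symbols * avg_code_len = 8121 * 20.23 = 164287.83 bits
ratio = original_size / compressed_size = 259872 / 164287.83 = 1.5818

Compression ratio = 1.5818


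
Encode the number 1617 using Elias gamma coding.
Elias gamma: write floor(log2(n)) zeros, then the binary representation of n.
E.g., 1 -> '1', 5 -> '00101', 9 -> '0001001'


num_bits = floor(log2(1617)) + 1 = 11
leading_zeros = num_bits - 1 = 10
binary(1617) = 11001010001

Elias gamma(1617) = '0000000000' + '11001010001' = 000000000011001010001 (21 bits)


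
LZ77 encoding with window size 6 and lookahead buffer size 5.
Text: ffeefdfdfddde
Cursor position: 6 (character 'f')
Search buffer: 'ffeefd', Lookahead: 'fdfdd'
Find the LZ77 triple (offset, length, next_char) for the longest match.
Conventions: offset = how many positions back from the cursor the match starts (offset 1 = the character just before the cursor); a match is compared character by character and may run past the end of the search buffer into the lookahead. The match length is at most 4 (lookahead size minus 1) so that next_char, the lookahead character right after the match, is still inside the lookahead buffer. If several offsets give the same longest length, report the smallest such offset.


Try each offset into the search buffer:
  offset=1 (pos 5, char 'd'): match length 0
  offset=2 (pos 4, char 'f'): match length 4
  offset=3 (pos 3, char 'e'): match length 0
  offset=4 (pos 2, char 'e'): match length 0
  offset=5 (pos 1, char 'f'): match length 1
  offset=6 (pos 0, char 'f'): match length 1
Longest match has length 4 at offset 2.
next_char = character at position 6 + 4 = 10 -> 'd'

Best match: offset=2, length=4 (matching 'fdfd' starting at position 4)
LZ77 triple: (2, 4, 'd')


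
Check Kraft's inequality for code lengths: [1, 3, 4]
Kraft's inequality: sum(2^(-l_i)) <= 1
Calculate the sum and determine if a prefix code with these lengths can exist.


Sum = 2^(-1) + 2^(-3) + 2^(-4)
    = 0.5 + 0.125 + 0.0625
    = 11/16 = 0.6875
Since 0.6875 <= 1, Kraft's inequality IS satisfied.
A prefix code with these lengths CAN exist.

Kraft sum = 0.6875. Satisfied.


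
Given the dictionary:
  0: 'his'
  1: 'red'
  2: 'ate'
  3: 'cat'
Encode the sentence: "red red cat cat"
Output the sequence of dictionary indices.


Look up each word in the dictionary:
  'red' -> 1
  'red' -> 1
  'cat' -> 3
  'cat' -> 3

Encoded: [1, 1, 3, 3]


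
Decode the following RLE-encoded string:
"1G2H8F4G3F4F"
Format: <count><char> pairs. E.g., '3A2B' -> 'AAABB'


Expanding each <count><char> pair:
  1G -> 'G'
  2H -> 'HH'
  8F -> 'FFFFFFFF'
  4G -> 'GGGG'
  3F -> 'FFF'
  4F -> 'FFFF'

Decoded = GHHFFFFFFFFGGGGFFFFFFF


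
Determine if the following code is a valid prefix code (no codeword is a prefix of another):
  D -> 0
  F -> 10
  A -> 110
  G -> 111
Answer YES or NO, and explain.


Checking each pair (does one codeword prefix another?):
  D='0' vs F='10': no prefix
  D='0' vs A='110': no prefix
  D='0' vs G='111': no prefix
  F='10' vs D='0': no prefix
  F='10' vs A='110': no prefix
  F='10' vs G='111': no prefix
  A='110' vs D='0': no prefix
  A='110' vs F='10': no prefix
  A='110' vs G='111': no prefix
  G='111' vs D='0': no prefix
  G='111' vs F='10': no prefix
  G='111' vs A='110': no prefix
No violation found over all pairs.

YES -- this is a valid prefix code. No codeword is a prefix of any other codeword.


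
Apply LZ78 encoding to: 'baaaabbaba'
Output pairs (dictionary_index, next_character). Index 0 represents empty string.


LZ78 encoding steps:
Dictionary: {0: ''}
Step 1: w='' (idx 0), next='b' -> output (0, 'b'), add 'b' as idx 1
Step 2: w='' (idx 0), next='a' -> output (0, 'a'), add 'a' as idx 2
Step 3: w='a' (idx 2), next='a' -> output (2, 'a'), add 'aa' as idx 3
Step 4: w='a' (idx 2), next='b' -> output (2, 'b'), add 'ab' as idx 4
Step 5: w='b' (idx 1), next='a' -> output (1, 'a'), add 'ba' as idx 5
Step 6: w='ba' (idx 5), end of input -> output (5, '')


Encoded: [(0, 'b'), (0, 'a'), (2, 'a'), (2, 'b'), (1, 'a'), (5, '')]


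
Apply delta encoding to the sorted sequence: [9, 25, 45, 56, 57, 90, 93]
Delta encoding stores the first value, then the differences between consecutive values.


First value: 9
Deltas:
  25 - 9 = 16
  45 - 25 = 20
  56 - 45 = 11
  57 - 56 = 1
  90 - 57 = 33
  93 - 90 = 3


Delta encoded: [9, 16, 20, 11, 1, 33, 3]


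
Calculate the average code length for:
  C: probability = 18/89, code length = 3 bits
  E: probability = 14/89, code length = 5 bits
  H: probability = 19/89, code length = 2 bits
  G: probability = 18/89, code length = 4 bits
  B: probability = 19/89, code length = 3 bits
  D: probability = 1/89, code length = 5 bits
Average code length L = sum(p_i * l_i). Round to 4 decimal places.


Weighted contributions p_i * l_i:
  C: (18/89) * 3 = 54/89
  E: (14/89) * 5 = 70/89
  H: (19/89) * 2 = 38/89
  G: (18/89) * 4 = 72/89
  B: (19/89) * 3 = 57/89
  D: (1/89) * 5 = 5/89
Sum = (54 + 70 + 38 + 72 + 57 + 5)/89 = 296/89

L = 296/89 = 3.3258 bits/symbol


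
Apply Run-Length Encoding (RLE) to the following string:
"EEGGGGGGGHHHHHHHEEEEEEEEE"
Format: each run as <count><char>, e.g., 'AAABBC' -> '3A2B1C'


Scanning runs left to right:
  i=0: run of 'E' x 2 -> '2E'
  i=2: run of 'G' x 7 -> '7G'
  i=9: run of 'H' x 7 -> '7H'
  i=16: run of 'E' x 9 -> '9E'

RLE = 2E7G7H9E


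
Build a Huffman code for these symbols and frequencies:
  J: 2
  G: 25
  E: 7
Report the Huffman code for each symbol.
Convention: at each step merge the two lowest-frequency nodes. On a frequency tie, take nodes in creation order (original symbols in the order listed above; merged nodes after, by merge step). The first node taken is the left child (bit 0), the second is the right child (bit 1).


Huffman tree construction:
Step 1: Merge J(2) + E(7) = 9
Step 2: Merge (J+E)(9) + G(25) = 34
Read each symbol's code off the tree from the root (left child = 0, right child = 1).

Codes:
  J: 00 (length 2)
  G: 1 (length 1)
  E: 01 (length 2)
Average code length: 43/34 = 1.2647 bits/symbol


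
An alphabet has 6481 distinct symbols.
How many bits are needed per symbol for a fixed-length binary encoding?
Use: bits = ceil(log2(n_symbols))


log2(6481) = 12.662
Bracket: 2^12 = 4096 < 6481 <= 2^13 = 8192
So ceil(log2(6481)) = 13

bits = ceil(log2(6481)) = ceil(12.662) = 13 bits


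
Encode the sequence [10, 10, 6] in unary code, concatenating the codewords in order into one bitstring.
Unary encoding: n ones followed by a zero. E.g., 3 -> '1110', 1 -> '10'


Encode each number as n ones followed by a terminating 0:
  10 -> 11111111110 (11 bits)
  10 -> 11111111110 (11 bits)
  6 -> 1111110 (7 bits)
Total length = 11 + 11 + 7 = 29 bits.

Unary([10, 10, 6]) = 11111111110111111111101111110 (29 bits)


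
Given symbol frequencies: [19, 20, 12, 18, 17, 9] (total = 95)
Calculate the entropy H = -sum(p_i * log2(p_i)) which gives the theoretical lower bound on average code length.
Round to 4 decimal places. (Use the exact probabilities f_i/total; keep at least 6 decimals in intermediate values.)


Per-symbol terms -p_i * log2(p_i) with p_i = f_i/95:
  p = 19/95 = 0.200000: log2(p) = -2.321928, -p*log2(p) = 0.464386
  p = 20/95 = 0.210526: log2(p) = -2.247928, -p*log2(p) = 0.473248
  p = 12/95 = 0.126316: log2(p) = -2.984893, -p*log2(p) = 0.377039
  p = 18/95 = 0.189474: log2(p) = -2.399931, -p*log2(p) = 0.454724
  p = 17/95 = 0.178947: log2(p) = -2.482393, -p*log2(p) = 0.444218
  p = 9/95 = 0.094737: log2(p) = -3.399931, -p*log2(p) = 0.322099
H = 0.464386 + 0.473248 + 0.377039 + 0.454724 + 0.444218 + 0.322099 = 2.535714

H = 2.5357 bits/symbol


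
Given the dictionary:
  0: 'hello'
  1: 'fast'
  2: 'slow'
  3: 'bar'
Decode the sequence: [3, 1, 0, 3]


Look up each index in the dictionary:
  3 -> 'bar'
  1 -> 'fast'
  0 -> 'hello'
  3 -> 'bar'

Decoded: "bar fast hello bar"


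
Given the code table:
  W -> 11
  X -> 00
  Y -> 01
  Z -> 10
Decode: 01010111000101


Decoding:
01 -> Y
01 -> Y
01 -> Y
11 -> W
00 -> X
01 -> Y
01 -> Y


Result: YYYWXYY


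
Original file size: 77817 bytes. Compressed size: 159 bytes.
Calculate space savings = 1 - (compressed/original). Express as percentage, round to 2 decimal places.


ratio = compressed/original = 159/77817 = 0.002043
savings = 1 - ratio = 1 - 0.002043 = 0.997957
as a percentage: 0.997957 * 100 = 99.8%

Space savings = 1 - 159/77817 = 99.8%


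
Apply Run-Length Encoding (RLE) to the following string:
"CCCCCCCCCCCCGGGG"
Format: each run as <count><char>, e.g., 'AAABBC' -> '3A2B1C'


Scanning runs left to right:
  i=0: run of 'C' x 12 -> '12C'
  i=12: run of 'G' x 4 -> '4G'

RLE = 12C4G


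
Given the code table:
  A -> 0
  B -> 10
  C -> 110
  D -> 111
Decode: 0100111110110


Decoding:
0 -> A
10 -> B
0 -> A
111 -> D
110 -> C
110 -> C


Result: ABADCC


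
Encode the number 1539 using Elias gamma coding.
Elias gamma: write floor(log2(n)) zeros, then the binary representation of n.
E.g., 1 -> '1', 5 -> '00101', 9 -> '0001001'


num_bits = floor(log2(1539)) + 1 = 11
leading_zeros = num_bits - 1 = 10
binary(1539) = 11000000011

Elias gamma(1539) = '0000000000' + '11000000011' = 000000000011000000011 (21 bits)


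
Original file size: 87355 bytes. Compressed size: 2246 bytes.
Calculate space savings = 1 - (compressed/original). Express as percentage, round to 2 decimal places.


ratio = compressed/original = 2246/87355 = 0.025711
savings = 1 - ratio = 1 - 0.025711 = 0.974289
as a percentage: 0.974289 * 100 = 97.43%

Space savings = 1 - 2246/87355 = 97.43%


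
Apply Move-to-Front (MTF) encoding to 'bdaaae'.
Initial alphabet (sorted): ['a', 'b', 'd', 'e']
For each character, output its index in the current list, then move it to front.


MTF encoding:
'b': index 1 in ['a', 'b', 'd', 'e'] -> ['b', 'a', 'd', 'e']
'd': index 2 in ['b', 'a', 'd', 'e'] -> ['d', 'b', 'a', 'e']
'a': index 2 in ['d', 'b', 'a', 'e'] -> ['a', 'd', 'b', 'e']
'a': index 0 in ['a', 'd', 'b', 'e'] -> ['a', 'd', 'b', 'e']
'a': index 0 in ['a', 'd', 'b', 'e'] -> ['a', 'd', 'b', 'e']
'e': index 3 in ['a', 'd', 'b', 'e'] -> ['e', 'a', 'd', 'b']


Output: [1, 2, 2, 0, 0, 3]


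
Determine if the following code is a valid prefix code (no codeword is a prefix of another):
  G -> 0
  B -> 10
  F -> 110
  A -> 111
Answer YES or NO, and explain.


Checking each pair (does one codeword prefix another?):
  G='0' vs B='10': no prefix
  G='0' vs F='110': no prefix
  G='0' vs A='111': no prefix
  B='10' vs G='0': no prefix
  B='10' vs F='110': no prefix
  B='10' vs A='111': no prefix
  F='110' vs G='0': no prefix
  F='110' vs B='10': no prefix
  F='110' vs A='111': no prefix
  A='111' vs G='0': no prefix
  A='111' vs B='10': no prefix
  A='111' vs F='110': no prefix
No violation found over all pairs.

YES -- this is a valid prefix code. No codeword is a prefix of any other codeword.


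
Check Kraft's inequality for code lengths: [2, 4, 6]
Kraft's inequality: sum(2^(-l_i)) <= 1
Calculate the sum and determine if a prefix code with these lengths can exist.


Sum = 2^(-2) + 2^(-4) + 2^(-6)
    = 0.25 + 0.0625 + 0.015625
    = 21/64 = 0.328125
Since 0.328125 <= 1, Kraft's inequality IS satisfied.
A prefix code with these lengths CAN exist.

Kraft sum = 0.328125. Satisfied.


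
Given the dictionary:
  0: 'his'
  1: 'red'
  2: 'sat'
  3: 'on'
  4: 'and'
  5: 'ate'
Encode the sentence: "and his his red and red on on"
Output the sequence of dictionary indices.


Look up each word in the dictionary:
  'and' -> 4
  'his' -> 0
  'his' -> 0
  'red' -> 1
  'and' -> 4
  'red' -> 1
  'on' -> 3
  'on' -> 3

Encoded: [4, 0, 0, 1, 4, 1, 3, 3]


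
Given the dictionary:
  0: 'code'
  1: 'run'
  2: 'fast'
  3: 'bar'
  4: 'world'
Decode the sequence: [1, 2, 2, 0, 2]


Look up each index in the dictionary:
  1 -> 'run'
  2 -> 'fast'
  2 -> 'fast'
  0 -> 'code'
  2 -> 'fast'

Decoded: "run fast fast code fast"


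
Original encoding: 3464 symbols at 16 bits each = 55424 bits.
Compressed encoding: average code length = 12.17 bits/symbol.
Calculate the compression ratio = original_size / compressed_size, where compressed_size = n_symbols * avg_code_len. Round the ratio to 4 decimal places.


original_size = n_symbols * orig_bits = 3464 * 16 = 55424 bits
compressed_size = n_symbols * avg_code_len = 3464 * 12.17 = 42156.88 bits
ratio = original_size / compressed_size = 55424 / 42156.88 = 1.3147

Compression ratio = 1.3147


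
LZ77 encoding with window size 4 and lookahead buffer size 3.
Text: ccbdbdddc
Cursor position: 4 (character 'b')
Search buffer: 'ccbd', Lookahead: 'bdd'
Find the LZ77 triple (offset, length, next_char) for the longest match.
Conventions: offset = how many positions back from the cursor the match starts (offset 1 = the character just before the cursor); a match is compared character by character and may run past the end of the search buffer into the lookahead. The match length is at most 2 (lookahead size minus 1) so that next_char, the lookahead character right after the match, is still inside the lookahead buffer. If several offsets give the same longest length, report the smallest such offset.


Try each offset into the search buffer:
  offset=1 (pos 3, char 'd'): match length 0
  offset=2 (pos 2, char 'b'): match length 2
  offset=3 (pos 1, char 'c'): match length 0
  offset=4 (pos 0, char 'c'): match length 0
Longest match has length 2 at offset 2.
next_char = character at position 4 + 2 = 6 -> 'd'

Best match: offset=2, length=2 (matching 'bd' starting at position 2)
LZ77 triple: (2, 2, 'd')


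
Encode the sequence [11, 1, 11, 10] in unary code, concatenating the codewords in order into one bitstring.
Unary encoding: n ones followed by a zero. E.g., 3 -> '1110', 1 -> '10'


Encode each number as n ones followed by a terminating 0:
  11 -> 111111111110 (12 bits)
  1 -> 10 (2 bits)
  11 -> 111111111110 (12 bits)
  10 -> 11111111110 (11 bits)
Total length = 12 + 2 + 12 + 11 = 37 bits.

Unary([11, 1, 11, 10]) = 1111111111101011111111111011111111110 (37 bits)


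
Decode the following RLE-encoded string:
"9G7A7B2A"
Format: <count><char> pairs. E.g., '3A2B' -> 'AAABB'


Expanding each <count><char> pair:
  9G -> 'GGGGGGGGG'
  7A -> 'AAAAAAA'
  7B -> 'BBBBBBB'
  2A -> 'AA'

Decoded = GGGGGGGGGAAAAAAABBBBBBBAA


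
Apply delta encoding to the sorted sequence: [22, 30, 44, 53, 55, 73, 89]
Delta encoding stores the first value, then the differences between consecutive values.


First value: 22
Deltas:
  30 - 22 = 8
  44 - 30 = 14
  53 - 44 = 9
  55 - 53 = 2
  73 - 55 = 18
  89 - 73 = 16


Delta encoded: [22, 8, 14, 9, 2, 18, 16]


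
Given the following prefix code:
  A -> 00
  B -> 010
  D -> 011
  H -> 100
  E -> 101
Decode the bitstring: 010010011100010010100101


Decoding step by step:
Bits 010 -> B
Bits 010 -> B
Bits 011 -> D
Bits 100 -> H
Bits 010 -> B
Bits 010 -> B
Bits 100 -> H
Bits 101 -> E


Decoded message: BBDHBBHE


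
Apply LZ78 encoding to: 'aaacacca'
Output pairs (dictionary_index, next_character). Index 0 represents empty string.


LZ78 encoding steps:
Dictionary: {0: ''}
Step 1: w='' (idx 0), next='a' -> output (0, 'a'), add 'a' as idx 1
Step 2: w='a' (idx 1), next='a' -> output (1, 'a'), add 'aa' as idx 2
Step 3: w='' (idx 0), next='c' -> output (0, 'c'), add 'c' as idx 3
Step 4: w='a' (idx 1), next='c' -> output (1, 'c'), add 'ac' as idx 4
Step 5: w='c' (idx 3), next='a' -> output (3, 'a'), add 'ca' as idx 5


Encoded: [(0, 'a'), (1, 'a'), (0, 'c'), (1, 'c'), (3, 'a')]


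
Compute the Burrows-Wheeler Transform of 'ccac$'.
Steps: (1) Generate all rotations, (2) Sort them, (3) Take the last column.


Rotations (sorted):
  0: $ccac -> last char: c
  1: ac$cc -> last char: c
  2: c$cca -> last char: a
  3: cac$c -> last char: c
  4: ccac$ -> last char: $


BWT = ccac$


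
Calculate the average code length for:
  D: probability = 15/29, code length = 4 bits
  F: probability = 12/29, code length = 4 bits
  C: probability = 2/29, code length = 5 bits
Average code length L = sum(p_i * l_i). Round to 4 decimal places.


Weighted contributions p_i * l_i:
  D: (15/29) * 4 = 60/29
  F: (12/29) * 4 = 48/29
  C: (2/29) * 5 = 10/29
Sum = (60 + 48 + 10)/29 = 118/29

L = 118/29 = 4.0690 bits/symbol


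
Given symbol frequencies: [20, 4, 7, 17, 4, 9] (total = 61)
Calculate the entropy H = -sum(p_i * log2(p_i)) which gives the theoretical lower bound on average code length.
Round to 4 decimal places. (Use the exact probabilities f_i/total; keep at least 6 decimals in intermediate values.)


Per-symbol terms -p_i * log2(p_i) with p_i = f_i/61:
  p = 20/61 = 0.327869: log2(p) = -1.608809, -p*log2(p) = 0.527478
  p = 4/61 = 0.065574: log2(p) = -3.930737, -p*log2(p) = 0.257753
  p = 7/61 = 0.114754: log2(p) = -3.123382, -p*log2(p) = 0.358421
  p = 17/61 = 0.278689: log2(p) = -1.843274, -p*log2(p) = 0.513699
  p = 4/61 = 0.065574: log2(p) = -3.930737, -p*log2(p) = 0.257753
  p = 9/61 = 0.147541: log2(p) = -2.760812, -p*log2(p) = 0.407333
H = 0.527478 + 0.257753 + 0.358421 + 0.513699 + 0.257753 + 0.407333 = 2.322437

H = 2.3224 bits/symbol


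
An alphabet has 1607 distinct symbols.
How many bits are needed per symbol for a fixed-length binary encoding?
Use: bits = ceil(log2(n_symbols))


log2(1607) = 10.6502
Bracket: 2^10 = 1024 < 1607 <= 2^11 = 2048
So ceil(log2(1607)) = 11

bits = ceil(log2(1607)) = ceil(10.6502) = 11 bits


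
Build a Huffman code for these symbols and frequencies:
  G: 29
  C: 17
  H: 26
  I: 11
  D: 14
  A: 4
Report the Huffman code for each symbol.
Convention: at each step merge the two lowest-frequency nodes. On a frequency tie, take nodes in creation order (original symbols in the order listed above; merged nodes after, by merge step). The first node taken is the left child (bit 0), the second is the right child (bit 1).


Huffman tree construction:
Step 1: Merge A(4) + I(11) = 15
Step 2: Merge D(14) + (A+I)(15) = 29
Step 3: Merge C(17) + H(26) = 43
Step 4: Merge G(29) + (D+(A+I))(29) = 58
Step 5: Merge (C+H)(43) + (G+(D+(A+I)))(58) = 101
Read each symbol's code off the tree from the root (left child = 0, right child = 1).

Codes:
  G: 10 (length 2)
  C: 00 (length 2)
  H: 01 (length 2)
  I: 1111 (length 4)
  D: 110 (length 3)
  A: 1110 (length 4)
Average code length: 246/101 = 2.4356 bits/symbol
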